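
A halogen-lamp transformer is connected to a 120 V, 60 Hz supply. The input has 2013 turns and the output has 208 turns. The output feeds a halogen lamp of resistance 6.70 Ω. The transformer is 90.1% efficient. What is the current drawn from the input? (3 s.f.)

V_out = 120 × 208/2013 = 12.399 V.
I_out = V_out/R = 12.399/6.70 = 1.8507 A.
P_out = V_out I_out = 12.399 × 1.8507 = 22.947 W.
P_in = P_out/η = 22.947/0.901 = 25.468 W.
I_in = P_in/V_in = 25.468/120 = 0.212 A.

I_in ≈ 0.212 A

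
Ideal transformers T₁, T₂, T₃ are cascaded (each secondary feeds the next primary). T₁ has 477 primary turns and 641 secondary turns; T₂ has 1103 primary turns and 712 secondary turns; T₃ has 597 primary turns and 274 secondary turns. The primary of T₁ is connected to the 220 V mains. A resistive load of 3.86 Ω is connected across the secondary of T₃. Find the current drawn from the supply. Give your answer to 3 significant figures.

I_supply ≈ 9.03 A

After T₁: V = 220.00 × 641/477 = 295.64 V.
After T₂: V = 295.64 × 712/1103 = 190.84 V.
After T₃: V = 190.84 × 274/597 = 87.588 V.
I_load = 87.588/3.86 = 22.691 A, so P_out = 87.588 × 22.691 = 1987.5 W.
All ideal ⇒ P_in = P_out, so I_supply = 1987.5/220 = 9.03 A.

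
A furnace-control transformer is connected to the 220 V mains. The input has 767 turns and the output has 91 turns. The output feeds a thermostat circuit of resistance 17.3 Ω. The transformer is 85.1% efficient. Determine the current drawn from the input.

V_out = 220 × 91/767 = 26.102 V.
I_out = V_out/R = 26.102/17.3 = 1.5088 A.
P_out = V_out I_out = 26.102 × 1.5088 = 39.381 W.
P_in = P_out/η = 39.381/0.851 = 46.277 W.
I_in = P_in/V_in = 46.277/220 = 0.210 A.

I_in ≈ 0.210 A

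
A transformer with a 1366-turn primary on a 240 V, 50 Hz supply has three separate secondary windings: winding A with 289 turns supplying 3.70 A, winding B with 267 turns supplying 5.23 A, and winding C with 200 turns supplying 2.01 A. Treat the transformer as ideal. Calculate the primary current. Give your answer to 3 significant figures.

V_A = 240 × 289/1366 = 50.776 V; V_B = 240 × 267/1366 = 46.911 V; V_C = 240 × 200/1366 = 35.139 V.
P_out = V_A I_A + V_B I_B + V_C I_C = 50.776×3.70 + 46.911×5.23 + 35.139×2.01 = 187.87 + 245.34 + 70.630 = 503.84 W.
Ideal ⇒ P_in = P_out, so I_p = P_out/V_p = 503.84/240 = 2.10 A.

I_p ≈ 2.10 A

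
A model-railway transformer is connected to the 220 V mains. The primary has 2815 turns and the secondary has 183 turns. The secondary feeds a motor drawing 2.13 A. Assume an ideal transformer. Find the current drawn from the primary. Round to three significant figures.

I_p ≈ 0.138 A

For an ideal transformer I_p N_p = I_s N_s, so I_p = 2.13 × 183/2815 = 0.138 A.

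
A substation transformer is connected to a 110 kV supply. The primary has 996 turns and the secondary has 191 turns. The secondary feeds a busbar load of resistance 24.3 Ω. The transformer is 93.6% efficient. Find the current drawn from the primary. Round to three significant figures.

V_s = 110000 × 191/996 = 21094 V.
I_s = V_s/R = 21094/24.3 = 868.08 A.
P_out = V_s I_s = 21094 × 868.08 = 1.8312×10^7 W.
P_in = P_out/η = 1.8312×10^7/0.936 = 1.9564×10^7 W.
I_p = P_in/V_p = 1.9564×10^7/110000 = 178 A.

I_p ≈ 178 A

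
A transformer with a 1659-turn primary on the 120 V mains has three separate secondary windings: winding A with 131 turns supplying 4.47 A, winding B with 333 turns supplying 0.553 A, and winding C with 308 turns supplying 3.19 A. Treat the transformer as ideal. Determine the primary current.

V_A = 120 × 131/1659 = 9.4756 V; V_B = 120 × 333/1659 = 24.087 V; V_C = 120 × 308/1659 = 22.278 V.
P_out = V_A I_A + V_B I_B + V_C I_C = 9.4756×4.47 + 24.087×0.553 + 22.278×3.19 = 42.356 + 13.320 + 71.068 = 126.74 W.
Ideal ⇒ P_in = P_out, so I_p = P_out/V_p = 126.74/120 = 1.06 A.

I_p ≈ 1.06 A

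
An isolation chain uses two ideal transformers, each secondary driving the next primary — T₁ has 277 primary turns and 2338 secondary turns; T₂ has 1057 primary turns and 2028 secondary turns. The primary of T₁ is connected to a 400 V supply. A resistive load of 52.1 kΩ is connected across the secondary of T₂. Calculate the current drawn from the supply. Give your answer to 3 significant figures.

After T₁: V = 400.00 × 2338/277 = 3376.2 V.
After T₂: V = 3376.2 × 2028/1057 = 6477.7 V.
I_load = 6477.7/52100 = 0.12433 A, so P_out = 6477.7 × 0.12433 = 805.37 W.
All ideal ⇒ P_in = P_out, so I_supply = 805.37/400 = 2.01 A.

I_supply ≈ 2.01 A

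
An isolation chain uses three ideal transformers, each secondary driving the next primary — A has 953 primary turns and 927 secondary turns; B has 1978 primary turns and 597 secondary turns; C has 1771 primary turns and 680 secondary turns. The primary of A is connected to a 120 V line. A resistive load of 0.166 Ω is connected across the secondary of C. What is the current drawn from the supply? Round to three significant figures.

After A: V = 120.00 × 927/953 = 116.73 V.
After B: V = 116.73 × 597/1978 = 35.230 V.
After C: V = 35.230 × 680/1771 = 13.527 V.
I_load = 13.527/0.166 = 81.489 A, so P_out = 13.527 × 81.489 = 1102.3 W.
All ideal ⇒ P_in = P_out, so I_supply = 1102.3/120 = 9.19 A.

I_supply ≈ 9.19 A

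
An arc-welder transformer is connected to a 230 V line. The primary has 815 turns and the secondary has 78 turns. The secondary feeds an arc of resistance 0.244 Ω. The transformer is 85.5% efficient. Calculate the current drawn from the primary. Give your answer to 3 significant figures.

V_s = 230 × 78/815 = 22.012 V.
I_s = V_s/R = 22.012/0.244 = 90.214 A.
P_out = V_s I_s = 22.012 × 90.214 = 1985.8 W.
P_in = P_out/η = 1985.8/0.855 = 2322.6 W.
I_p = P_in/V_p = 2322.6/230 = 10.1 A.

I_p ≈ 10.1 A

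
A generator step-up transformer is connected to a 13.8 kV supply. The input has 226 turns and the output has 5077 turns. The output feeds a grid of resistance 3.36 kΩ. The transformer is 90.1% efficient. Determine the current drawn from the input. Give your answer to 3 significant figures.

I_in ≈ 2300 A

V_out = 13800 × 5077/226 = 310010 V.
I_out = V_out/R = 310010/3360 = 92.265 A.
P_out = V_out I_out = 310010 × 92.265 = 2.8603×10^7 W.
P_in = P_out/η = 2.8603×10^7/0.901 = 3.1746×10^7 W.
I_in = P_in/V_in = 3.1746×10^7/13800 = 2300 A.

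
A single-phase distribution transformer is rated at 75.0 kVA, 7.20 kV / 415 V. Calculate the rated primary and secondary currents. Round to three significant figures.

I_p ≈ 10.4 A, I_s ≈ 181 A

I_p = S/V_p = 75000/7200 = 10.4 A.
I_s = S/V_s = 75000/415 = 181 A.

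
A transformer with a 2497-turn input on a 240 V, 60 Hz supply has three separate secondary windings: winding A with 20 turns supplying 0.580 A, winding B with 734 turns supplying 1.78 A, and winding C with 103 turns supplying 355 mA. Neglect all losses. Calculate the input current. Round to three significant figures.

I_in ≈ 0.543 A

V_A = 240 × 20/2497 = 1.9223 V; V_B = 240 × 734/2497 = 70.549 V; V_C = 240 × 103/2497 = 9.8999 V.
P_out = V_A I_A + V_B I_B + V_C I_C = 1.9223×0.580 + 70.549×1.78 + 9.8999×0.355 = 1.1149 + 125.58 + 3.5145 = 130.21 W.
Ideal ⇒ P_in = P_out, so I_in = P_out/V_in = 130.21/240 = 0.543 A.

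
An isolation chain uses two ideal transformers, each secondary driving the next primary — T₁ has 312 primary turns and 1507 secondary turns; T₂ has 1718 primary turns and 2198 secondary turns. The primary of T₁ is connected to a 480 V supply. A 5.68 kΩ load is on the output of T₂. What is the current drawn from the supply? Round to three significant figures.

I_supply ≈ 3.23 A

After T₁: V = 480.00 × 1507/312 = 2318.5 V.
After T₂: V = 2318.5 × 2198/1718 = 2966.2 V.
I_load = 2966.2/5680 = 0.52222 A, so P_out = 2966.2 × 0.52222 = 1549.0 W.
All ideal ⇒ P_in = P_out, so I_supply = 1549.0/480 = 3.23 A.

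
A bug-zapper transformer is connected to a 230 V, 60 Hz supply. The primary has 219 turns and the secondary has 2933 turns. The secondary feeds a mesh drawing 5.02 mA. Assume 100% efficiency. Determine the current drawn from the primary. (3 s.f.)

For an ideal transformer I_p N_p = I_s N_s, so I_p = 0.00502 × 2933/219 = 0.0672 A.

I_p ≈ 0.0672 A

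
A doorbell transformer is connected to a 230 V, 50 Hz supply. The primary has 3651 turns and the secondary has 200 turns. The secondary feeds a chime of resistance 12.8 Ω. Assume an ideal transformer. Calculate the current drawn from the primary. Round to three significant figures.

V_s = V_p × N_s/N_p = 230 × 200/3651 = 12.599 V.
I_s = V_s/R = 12.599/12.8 = 0.98432 A.
For an ideal transformer I_p N_p = I_s N_s, so I_p = 0.98432 × 200/3651 = 0.0539 A.

I_p ≈ 0.0539 A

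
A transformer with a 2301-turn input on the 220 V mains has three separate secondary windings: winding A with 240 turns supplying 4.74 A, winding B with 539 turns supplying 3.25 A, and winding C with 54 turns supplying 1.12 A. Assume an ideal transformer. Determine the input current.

V_A = 220 × 240/2301 = 22.947 V; V_B = 220 × 539/2301 = 51.534 V; V_C = 220 × 54/2301 = 5.1630 V.
P_out = V_A I_A + V_B I_B + V_C I_C = 22.947×4.74 + 51.534×3.25 + 5.1630×1.12 = 108.77 + 167.49 + 5.7825 = 282.04 W.
Ideal ⇒ P_in = P_out, so I_in = P_out/V_in = 282.04/220 = 1.28 A.

I_in ≈ 1.28 A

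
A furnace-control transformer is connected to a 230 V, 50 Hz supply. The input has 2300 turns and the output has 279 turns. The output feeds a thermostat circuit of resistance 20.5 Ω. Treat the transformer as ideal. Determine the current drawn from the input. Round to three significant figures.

I_in ≈ 0.165 A

V_out = V_in × N_out/N_in = 230 × 279/2300 = 27.900 V.
I_out = V_out/R = 27.900/20.5 = 1.3610 A.
For an ideal transformer I_in N_in = I_out N_out, so I_in = 1.3610 × 279/2300 = 0.165 A.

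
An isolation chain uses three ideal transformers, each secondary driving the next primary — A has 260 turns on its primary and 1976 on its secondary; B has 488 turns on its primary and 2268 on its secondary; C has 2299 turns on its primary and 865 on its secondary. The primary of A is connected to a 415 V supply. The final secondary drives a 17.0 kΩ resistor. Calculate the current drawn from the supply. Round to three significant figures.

After A: V = 415.00 × 1976/260 = 3154.0 V.
After B: V = 3154.0 × 2268/488 = 14658 V.
After C: V = 14658 × 865/2299 = 5515.2 V.
I_load = 5515.2/17000 = 0.32442 A, so P_out = 5515.2 × 0.32442 = 1789.3 W.
All ideal ⇒ P_in = P_out, so I_supply = 1789.3/415 = 4.31 A.

I_supply ≈ 4.31 A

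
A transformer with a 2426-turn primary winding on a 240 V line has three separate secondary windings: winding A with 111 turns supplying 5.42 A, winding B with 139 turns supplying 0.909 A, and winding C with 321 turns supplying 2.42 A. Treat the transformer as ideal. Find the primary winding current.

I_p ≈ 0.620 A

V_A = 240 × 111/2426 = 10.981 V; V_B = 240 × 139/2426 = 13.751 V; V_C = 240 × 321/2426 = 31.756 V.
P_out = V_A I_A + V_B I_B + V_C I_C = 10.981×5.42 + 13.751×0.909 + 31.756×2.42 = 59.517 + 12.500 + 76.849 = 148.87 W.
Ideal ⇒ P_in = P_out, so I_p = P_out/V_p = 148.87/240 = 0.620 A.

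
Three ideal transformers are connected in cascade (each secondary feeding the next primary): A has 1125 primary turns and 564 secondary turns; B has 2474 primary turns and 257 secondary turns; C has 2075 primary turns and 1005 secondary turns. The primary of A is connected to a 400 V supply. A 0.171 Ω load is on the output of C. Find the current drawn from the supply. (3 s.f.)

I_supply ≈ 1.49 A

After A: V = 400.00 × 564/1125 = 200.53 V.
After B: V = 200.53 × 257/2474 = 20.831 V.
After C: V = 20.831 × 1005/2075 = 10.089 V.
I_load = 10.089/0.171 = 59.003 A, so P_out = 10.089 × 59.003 = 595.31 W.
All ideal ⇒ P_in = P_out, so I_supply = 595.31/400 = 1.49 A.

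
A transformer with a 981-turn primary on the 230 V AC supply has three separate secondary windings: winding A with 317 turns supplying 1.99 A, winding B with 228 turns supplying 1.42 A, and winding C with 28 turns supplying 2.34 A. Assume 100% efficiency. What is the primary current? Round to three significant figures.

V_A = 230 × 317/981 = 74.322 V; V_B = 230 × 228/981 = 53.456 V; V_C = 230 × 28/981 = 6.5647 V.
P_out = V_A I_A + V_B I_B + V_C I_C = 74.322×1.99 + 53.456×1.42 + 6.5647×2.34 = 147.90 + 75.907 + 15.361 = 239.17 W.
Ideal ⇒ P_in = P_out, so I_p = P_out/V_p = 239.17/230 = 1.04 A.

I_p ≈ 1.04 A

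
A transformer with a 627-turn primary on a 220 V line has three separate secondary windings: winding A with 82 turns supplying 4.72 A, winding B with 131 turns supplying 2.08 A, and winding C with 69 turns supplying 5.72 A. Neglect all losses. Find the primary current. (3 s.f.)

I_p ≈ 1.68 A

V_A = 220 × 82/627 = 28.772 V; V_B = 220 × 131/627 = 45.965 V; V_C = 220 × 69/627 = 24.211 V.
P_out = V_A I_A + V_B I_B + V_C I_C = 28.772×4.72 + 45.965×2.08 + 24.211×5.72 = 135.80 + 95.607 + 138.48 = 369.89 W.
Ideal ⇒ P_in = P_out, so I_p = P_out/V_p = 369.89/220 = 1.68 A.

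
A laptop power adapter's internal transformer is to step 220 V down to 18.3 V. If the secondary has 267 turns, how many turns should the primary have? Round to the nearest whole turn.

N_p/N_s = V_p/V_s, so N_p = 267 × 220/18.3 = 3209.8 ≈ 3210 turns.

N_p = 3210 turns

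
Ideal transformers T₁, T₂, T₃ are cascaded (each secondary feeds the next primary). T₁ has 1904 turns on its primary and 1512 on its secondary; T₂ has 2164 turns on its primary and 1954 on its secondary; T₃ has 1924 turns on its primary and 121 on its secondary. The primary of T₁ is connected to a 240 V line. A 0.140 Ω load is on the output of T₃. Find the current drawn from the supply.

I_supply ≈ 3.49 A

Secondary of T₁: V = 240.00 × 1512/1904 = 190.59 V.
Secondary of T₂: V = 190.59 × 1954/2164 = 172.09 V.
Secondary of T₃: V = 172.09 × 121/1924 = 10.823 V.
I_load = 10.823/0.140 = 77.306 A, so P_out = 10.823 × 77.306 = 836.68 W.
All ideal ⇒ P_in = P_out, so I_supply = 836.68/240 = 3.49 A.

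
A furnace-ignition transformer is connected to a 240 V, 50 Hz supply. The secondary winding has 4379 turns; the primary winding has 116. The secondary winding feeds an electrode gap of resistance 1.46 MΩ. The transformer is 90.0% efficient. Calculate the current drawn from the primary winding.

I_p ≈ 0.260 A

V_s = 240 × 4379/116 = 9060.0 V.
I_s = V_s/R = 9060.0/(1.46×10^6) = 0.0062055 A.
P_out = V_s I_s = 9060.0 × 0.0062055 = 56.222 W.
P_in = P_out/η = 56.222/0.900 = 62.468 W.
I_p = P_in/V_p = 62.468/240 = 0.260 A.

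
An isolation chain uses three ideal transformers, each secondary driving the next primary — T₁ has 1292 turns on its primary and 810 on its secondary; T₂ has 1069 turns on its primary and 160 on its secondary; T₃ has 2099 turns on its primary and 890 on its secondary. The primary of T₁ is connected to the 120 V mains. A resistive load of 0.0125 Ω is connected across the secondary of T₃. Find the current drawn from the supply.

I_supply ≈ 15.2 A

Secondary of T₁: V = 120.00 × 810/1292 = 75.232 V.
Secondary of T₂: V = 75.232 × 160/1069 = 11.260 V.
Secondary of T₃: V = 11.260 × 890/2099 = 4.7745 V.
I_load = 4.7745/0.0125 = 381.96 A, so P_out = 4.7745 × 381.96 = 1823.6 W.
All ideal ⇒ P_in = P_out, so I_supply = 1823.6/120 = 15.2 A.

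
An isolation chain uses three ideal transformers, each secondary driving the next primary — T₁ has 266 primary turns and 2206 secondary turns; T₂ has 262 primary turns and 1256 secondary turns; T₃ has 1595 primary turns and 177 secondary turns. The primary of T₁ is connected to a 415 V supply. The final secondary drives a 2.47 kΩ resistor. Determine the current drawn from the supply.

I_supply ≈ 3.27 A

After T₁: V = 415.00 × 2206/266 = 3441.7 V.
After T₂: V = 3441.7 × 1256/262 = 16499 V.
After T₃: V = 16499 × 177/1595 = 1830.9 V.
I_load = 1830.9/2470 = 0.74127 A, so P_out = 1830.9 × 0.74127 = 1357.2 W.
All ideal ⇒ P_in = P_out, so I_supply = 1357.2/415 = 3.27 A.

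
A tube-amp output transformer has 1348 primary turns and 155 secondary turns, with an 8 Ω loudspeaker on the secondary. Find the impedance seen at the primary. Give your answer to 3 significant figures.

Z_p = (N_p/N_s)² × Z_s = (1348/155)² × 8 = 605 Ω.

Z_p ≈ 605 Ω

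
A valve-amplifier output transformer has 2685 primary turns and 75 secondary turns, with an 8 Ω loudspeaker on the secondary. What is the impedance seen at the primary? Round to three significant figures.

Z_p ≈ 10300 Ω

Z_p = (N_p/N_s)² × Z_s = (2685/75)² × 8 = 10300 Ω.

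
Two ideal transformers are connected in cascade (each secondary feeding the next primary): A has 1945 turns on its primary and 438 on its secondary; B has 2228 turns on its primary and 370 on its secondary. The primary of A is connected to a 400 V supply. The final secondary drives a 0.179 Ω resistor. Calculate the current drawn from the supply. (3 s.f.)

Secondary of A: V = 400.00 × 438/1945 = 90.077 V.
Secondary of B: V = 90.077 × 370/2228 = 14.959 V.
I_load = 14.959/0.179 = 83.570 A, so P_out = 14.959 × 83.570 = 1250.1 W.
All ideal ⇒ P_in = P_out, so I_supply = 1250.1/400 = 3.13 A.

I_supply ≈ 3.13 A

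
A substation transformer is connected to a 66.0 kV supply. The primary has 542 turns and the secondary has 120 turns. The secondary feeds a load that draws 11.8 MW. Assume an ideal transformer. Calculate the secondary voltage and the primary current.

V_s ≈ 14600 V, I_p ≈ 179 A

V_s = V_p × N_s/N_p = 66000 × 120/542 = 14613 V.
I_s = P/V_s = 1.18×10^7/14613 = 807.53 A.
I_p = I_s × N_s/N_p = 807.53 × 120/542 = 179 A.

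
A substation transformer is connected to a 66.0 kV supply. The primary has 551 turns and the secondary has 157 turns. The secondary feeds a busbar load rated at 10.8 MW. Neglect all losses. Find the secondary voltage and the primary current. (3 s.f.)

V_s ≈ 18800 V, I_p ≈ 164 A

V_s = V_p × N_s/N_p = 66000 × 157/551 = 18806 V.
I_s = P/V_s = 1.08×10^7/18806 = 574.29 A.
I_p = I_s × N_s/N_p = 574.29 × 157/551 = 164 A.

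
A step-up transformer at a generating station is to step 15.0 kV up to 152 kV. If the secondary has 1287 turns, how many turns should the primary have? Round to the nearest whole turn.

N_p = 127 turns

N_p/N_s = V_p/V_s, so N_p = 1287 × 15000/152000 = 127.0 ≈ 127 turns.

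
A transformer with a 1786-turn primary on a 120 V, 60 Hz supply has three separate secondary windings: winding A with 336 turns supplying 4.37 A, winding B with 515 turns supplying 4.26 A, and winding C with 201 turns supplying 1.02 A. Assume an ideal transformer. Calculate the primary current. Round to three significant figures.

I_p ≈ 2.17 A

V_A = 120 × 336/1786 = 22.576 V; V_B = 120 × 515/1786 = 34.602 V; V_C = 120 × 201/1786 = 13.505 V.
P_out = V_A I_A + V_B I_B + V_C I_C = 22.576×4.37 + 34.602×4.26 + 13.505×1.02 = 98.655 + 147.41 + 13.775 = 259.84 W.
Ideal ⇒ P_in = P_out, so I_p = P_out/V_p = 259.84/120 = 2.17 A.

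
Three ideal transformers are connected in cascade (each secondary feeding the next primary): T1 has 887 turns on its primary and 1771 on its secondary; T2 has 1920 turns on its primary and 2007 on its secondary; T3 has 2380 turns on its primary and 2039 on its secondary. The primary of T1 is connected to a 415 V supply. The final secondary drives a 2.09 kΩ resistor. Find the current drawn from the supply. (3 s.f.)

I_supply ≈ 0.635 A

After T1: V = 415.00 × 1771/887 = 828.60 V.
After T2: V = 828.60 × 2007/1920 = 866.14 V.
After T3: V = 866.14 × 2039/2380 = 742.04 V.
I_load = 742.04/2090 = 0.35504 A, so P_out = 742.04 × 0.35504 = 263.46 W.
All ideal ⇒ P_in = P_out, so I_supply = 263.46/415 = 0.635 A.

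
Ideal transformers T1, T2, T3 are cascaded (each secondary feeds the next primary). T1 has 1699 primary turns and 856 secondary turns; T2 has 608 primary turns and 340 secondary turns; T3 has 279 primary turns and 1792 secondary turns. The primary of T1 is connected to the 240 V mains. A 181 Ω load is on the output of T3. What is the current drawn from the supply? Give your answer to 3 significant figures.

I_supply ≈ 4.34 A

Secondary of T1: V = 240.00 × 856/1699 = 120.92 V.
Secondary of T2: V = 120.92 × 340/608 = 67.619 V.
Secondary of T3: V = 67.619 × 1792/279 = 434.31 V.
I_load = 434.31/181 = 2.3995 A, so P_out = 434.31 × 2.3995 = 1042.1 W.
All ideal ⇒ P_in = P_out, so I_supply = 1042.1/240 = 4.34 A.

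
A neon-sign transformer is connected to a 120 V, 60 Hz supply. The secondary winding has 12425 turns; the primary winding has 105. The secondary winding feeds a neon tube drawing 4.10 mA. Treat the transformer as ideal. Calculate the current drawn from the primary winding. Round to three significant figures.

For an ideal transformer I_p N_p = I_s N_s, so I_p = 0.00410 × 12425/105 = 0.485 A.

I_p ≈ 0.485 A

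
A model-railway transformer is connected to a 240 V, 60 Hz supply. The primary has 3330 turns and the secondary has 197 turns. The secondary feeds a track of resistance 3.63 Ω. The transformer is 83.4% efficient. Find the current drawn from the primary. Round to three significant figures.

I_p ≈ 0.277 A

V_s = 240 × 197/3330 = 14.198 V.
I_s = V_s/R = 14.198/3.63 = 3.9113 A.
P_out = V_s I_s = 14.198 × 3.9113 = 55.534 W.
P_in = P_out/η = 55.534/0.834 = 66.588 W.
I_p = P_in/V_p = 66.588/240 = 0.277 A.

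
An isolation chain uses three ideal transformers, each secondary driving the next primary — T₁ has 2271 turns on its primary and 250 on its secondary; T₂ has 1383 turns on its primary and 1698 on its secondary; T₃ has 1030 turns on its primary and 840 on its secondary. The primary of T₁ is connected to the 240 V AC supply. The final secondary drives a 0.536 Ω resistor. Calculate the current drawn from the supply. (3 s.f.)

After T₁: V = 240.00 × 250/2271 = 26.420 V.
After T₂: V = 26.420 × 1698/1383 = 32.438 V.
After T₃: V = 32.438 × 840/1030 = 26.454 V.
I_load = 26.454/0.536 = 49.355 A, so P_out = 26.454 × 49.355 = 1305.6 W.
All ideal ⇒ P_in = P_out, so I_supply = 1305.6/240 = 5.44 A.

I_supply ≈ 5.44 A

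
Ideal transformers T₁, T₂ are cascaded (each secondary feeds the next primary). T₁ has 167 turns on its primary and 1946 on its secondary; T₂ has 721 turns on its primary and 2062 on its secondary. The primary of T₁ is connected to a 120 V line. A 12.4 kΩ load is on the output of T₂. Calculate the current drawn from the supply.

Secondary of T₁: V = 120.00 × 1946/167 = 1398.3 V.
Secondary of T₂: V = 1398.3 × 2062/721 = 3999.1 V.
I_load = 3999.1/12400 = 0.32251 A, so P_out = 3999.1 × 0.32251 = 1289.7 W.
All ideal ⇒ P_in = P_out, so I_supply = 1289.7/120 = 10.7 A.

I_supply ≈ 10.7 A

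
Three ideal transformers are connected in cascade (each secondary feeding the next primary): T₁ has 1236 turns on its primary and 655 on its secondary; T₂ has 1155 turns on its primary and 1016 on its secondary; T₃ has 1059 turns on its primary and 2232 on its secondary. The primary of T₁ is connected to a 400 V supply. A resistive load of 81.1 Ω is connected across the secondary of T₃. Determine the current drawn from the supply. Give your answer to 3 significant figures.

After T₁: V = 400.00 × 655/1236 = 211.97 V.
After T₂: V = 211.97 × 1016/1155 = 186.46 V.
After T₃: V = 186.46 × 2232/1059 = 393.00 V.
I_load = 393.00/81.1 = 4.8459 A, so P_out = 393.00 × 4.8459 = 1904.4 W.
All ideal ⇒ P_in = P_out, so I_supply = 1904.4/400 = 4.76 A.

I_supply ≈ 4.76 A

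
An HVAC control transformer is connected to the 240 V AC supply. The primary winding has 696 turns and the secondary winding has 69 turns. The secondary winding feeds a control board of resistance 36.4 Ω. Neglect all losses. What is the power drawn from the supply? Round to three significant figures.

V_s = V_p × N_s/N_p = 240 × 69/696 = 23.793 V.
I_s = V_s/R = 23.793/36.4 = 0.65366 A.
I_p = I_s × N_s/N_p = 0.65366 × 69/696 = 0.064802 A.
P = V_p I_p = 240 × 0.064802 = 15.6 W.

P ≈ 15.6 W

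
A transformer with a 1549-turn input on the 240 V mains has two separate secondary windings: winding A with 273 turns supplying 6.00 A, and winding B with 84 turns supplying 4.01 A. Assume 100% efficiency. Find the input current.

V_A = 240 × 273/1549 = 42.298 V; V_B = 240 × 84/1549 = 13.015 V.
P_out = V_A I_A + V_B I_B = 42.298×6.00 + 13.015×4.01 = 253.79 + 52.190 = 305.98 W.
Ideal ⇒ P_in = P_out, so I_in = P_out/V_in = 305.98/240 = 1.27 A.

I_in ≈ 1.27 A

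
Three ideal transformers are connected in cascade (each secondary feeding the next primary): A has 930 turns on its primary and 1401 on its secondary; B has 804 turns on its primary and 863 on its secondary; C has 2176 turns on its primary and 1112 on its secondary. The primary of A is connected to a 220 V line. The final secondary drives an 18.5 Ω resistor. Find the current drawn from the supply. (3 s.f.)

I_supply ≈ 8.12 A

Secondary of A: V = 220.00 × 1401/930 = 331.42 V.
Secondary of B: V = 331.42 × 863/804 = 355.74 V.
Secondary of C: V = 355.74 × 1112/2176 = 181.79 V.
I_load = 181.79/18.5 = 9.8267 A, so P_out = 181.79 × 9.8267 = 1786.4 W.
All ideal ⇒ P_in = P_out, so I_supply = 1786.4/220 = 8.12 A.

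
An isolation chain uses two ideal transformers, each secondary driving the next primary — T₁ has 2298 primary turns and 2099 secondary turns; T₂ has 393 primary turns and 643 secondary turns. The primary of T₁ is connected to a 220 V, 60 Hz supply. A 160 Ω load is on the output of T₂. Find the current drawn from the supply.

I_supply ≈ 3.07 A

Secondary of T₁: V = 220.00 × 2099/2298 = 200.95 V.
Secondary of T₂: V = 200.95 × 643/393 = 328.78 V.
I_load = 328.78/160 = 2.0549 A, so P_out = 328.78 × 2.0549 = 675.60 W.
All ideal ⇒ P_in = P_out, so I_supply = 675.60/220 = 3.07 A.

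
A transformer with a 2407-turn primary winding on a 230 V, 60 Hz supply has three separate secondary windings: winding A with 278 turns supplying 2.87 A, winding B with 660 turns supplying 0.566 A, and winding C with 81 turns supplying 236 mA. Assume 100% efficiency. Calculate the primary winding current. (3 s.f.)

I_p ≈ 0.495 A

V_A = 230 × 278/2407 = 26.564 V; V_B = 230 × 660/2407 = 63.066 V; V_C = 230 × 81/2407 = 7.7399 V.
P_out = V_A I_A + V_B I_B + V_C I_C = 26.564×2.87 + 63.066×0.566 + 7.7399×0.236 = 76.239 + 35.695 + 1.8266 = 113.76 W.
Ideal ⇒ P_in = P_out, so I_p = P_out/V_p = 113.76/230 = 0.495 A.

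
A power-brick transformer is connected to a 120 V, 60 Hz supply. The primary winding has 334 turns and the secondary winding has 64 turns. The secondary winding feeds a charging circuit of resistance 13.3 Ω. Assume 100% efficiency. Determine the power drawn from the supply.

P ≈ 39.8 W

V_s = V_p × N_s/N_p = 120 × 64/334 = 22.994 V.
I_s = V_s/R = 22.994/13.3 = 1.7289 A.
I_p = I_s × N_s/N_p = 1.7289 × 64/334 = 0.33128 A.
P = V_p I_p = 120 × 0.33128 = 39.8 W.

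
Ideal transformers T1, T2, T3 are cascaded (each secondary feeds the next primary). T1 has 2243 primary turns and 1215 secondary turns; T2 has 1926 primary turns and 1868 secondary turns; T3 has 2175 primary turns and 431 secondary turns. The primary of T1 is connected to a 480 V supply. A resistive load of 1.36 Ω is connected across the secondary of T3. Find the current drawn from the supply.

I_supply ≈ 3.83 A

After T1: V = 480.00 × 1215/2243 = 260.01 V.
After T2: V = 260.01 × 1868/1926 = 252.18 V.
After T3: V = 252.18 × 431/2175 = 49.972 V.
I_load = 49.972/1.36 = 36.744 A, so P_out = 49.972 × 36.744 = 1836.2 W.
All ideal ⇒ P_in = P_out, so I_supply = 1836.2/480 = 3.83 A.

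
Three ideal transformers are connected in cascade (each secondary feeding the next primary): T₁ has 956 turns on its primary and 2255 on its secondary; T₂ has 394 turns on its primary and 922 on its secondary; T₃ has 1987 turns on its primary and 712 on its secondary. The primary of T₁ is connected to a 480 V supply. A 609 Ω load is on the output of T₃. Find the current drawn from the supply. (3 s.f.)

After T₁: V = 480.00 × 2255/956 = 1132.2 V.
After T₂: V = 1132.2 × 922/394 = 2649.5 V.
After T₃: V = 2649.5 × 712/1987 = 949.39 V.
I_load = 949.39/609 = 1.5589 A, so P_out = 949.39 × 1.5589 = 1480.0 W.
All ideal ⇒ P_in = P_out, so I_supply = 1480.0/480 = 3.08 A.

I_supply ≈ 3.08 A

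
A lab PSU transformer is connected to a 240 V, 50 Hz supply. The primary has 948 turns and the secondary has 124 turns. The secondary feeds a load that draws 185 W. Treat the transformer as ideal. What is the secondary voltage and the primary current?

V_s = V_p × N_s/N_p = 240 × 124/948 = 31.392 V.
I_s = P/V_s = 185/31.392 = 5.8931 A.
I_p = I_s × N_s/N_p = 5.8931 × 124/948 = 0.771 A.

V_s ≈ 31.4 V, I_p ≈ 0.771 A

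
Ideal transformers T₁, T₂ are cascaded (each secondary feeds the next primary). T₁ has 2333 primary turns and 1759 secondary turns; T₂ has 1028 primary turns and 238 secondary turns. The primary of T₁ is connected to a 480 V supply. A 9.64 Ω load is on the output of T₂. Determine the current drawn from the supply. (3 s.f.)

After T₁: V = 480.00 × 1759/2333 = 361.90 V.
After T₂: V = 361.90 × 238/1028 = 83.787 V.
I_load = 83.787/9.64 = 8.6916 A, so P_out = 83.787 × 8.6916 = 728.24 W.
All ideal ⇒ P_in = P_out, so I_supply = 728.24/480 = 1.52 A.

I_supply ≈ 1.52 A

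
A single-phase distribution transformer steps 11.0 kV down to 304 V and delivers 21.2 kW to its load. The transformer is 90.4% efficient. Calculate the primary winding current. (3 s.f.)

P_in = P_out/η = 21200/0.904 = 23451 W.
I_p = P_in/V_p = 23451/11000 = 2.13 A.

I_p ≈ 2.13 A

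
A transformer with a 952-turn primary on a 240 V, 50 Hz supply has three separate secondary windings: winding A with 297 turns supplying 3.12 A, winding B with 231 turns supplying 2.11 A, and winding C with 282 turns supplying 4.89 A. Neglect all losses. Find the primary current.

I_p ≈ 2.93 A

V_A = 240 × 297/952 = 74.874 V; V_B = 240 × 231/952 = 58.235 V; V_C = 240 × 282/952 = 71.092 V.
P_out = V_A I_A + V_B I_B + V_C I_C = 74.874×3.12 + 58.235×2.11 + 71.092×4.89 = 233.61 + 122.88 + 347.64 = 704.13 W.
Ideal ⇒ P_in = P_out, so I_p = P_out/V_p = 704.13/240 = 2.93 A.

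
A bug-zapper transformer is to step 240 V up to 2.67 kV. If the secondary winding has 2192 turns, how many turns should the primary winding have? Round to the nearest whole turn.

N_p/N_s = V_p/V_s, so N_p = 2192 × 240/2670 = 197.0 ≈ 197 turns.

N_p = 197 turns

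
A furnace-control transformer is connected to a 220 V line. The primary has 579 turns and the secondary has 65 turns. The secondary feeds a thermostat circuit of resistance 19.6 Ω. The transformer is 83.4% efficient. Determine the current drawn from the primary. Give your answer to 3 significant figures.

V_s = 220 × 65/579 = 24.698 V.
I_s = V_s/R = 24.698/19.6 = 1.2601 A.
P_out = V_s I_s = 24.698 × 1.2601 = 31.121 W.
P_in = P_out/η = 31.121/0.834 = 37.316 W.
I_p = P_in/V_p = 37.316/220 = 0.170 A.

I_p ≈ 0.170 A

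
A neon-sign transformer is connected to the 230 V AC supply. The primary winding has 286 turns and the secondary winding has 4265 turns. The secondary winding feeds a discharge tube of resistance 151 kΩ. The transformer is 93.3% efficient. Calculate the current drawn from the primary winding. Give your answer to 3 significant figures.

I_p ≈ 0.363 A

V_s = 230 × 4265/286 = 3429.9 V.
I_s = V_s/R = 3429.9/151000 = 0.022715 A.
P_out = V_s I_s = 3429.9 × 0.022715 = 77.908 W.
P_in = P_out/η = 77.908/0.933 = 83.503 W.
I_p = P_in/V_p = 83.503/230 = 0.363 A.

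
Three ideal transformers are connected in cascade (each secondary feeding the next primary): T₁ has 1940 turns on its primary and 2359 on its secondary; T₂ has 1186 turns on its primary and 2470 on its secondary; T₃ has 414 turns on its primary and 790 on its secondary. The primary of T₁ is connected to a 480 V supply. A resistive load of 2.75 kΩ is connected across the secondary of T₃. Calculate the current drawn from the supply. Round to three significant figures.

After T₁: V = 480.00 × 2359/1940 = 583.67 V.
After T₂: V = 583.67 × 2470/1186 = 1215.6 V.
After T₃: V = 1215.6 × 790/414 = 2319.6 V.
I_load = 2319.6/2750 = 0.84348 A, so P_out = 2319.6 × 0.84348 = 1956.5 W.
All ideal ⇒ P_in = P_out, so I_supply = 1956.5/480 = 4.08 A.

I_supply ≈ 4.08 A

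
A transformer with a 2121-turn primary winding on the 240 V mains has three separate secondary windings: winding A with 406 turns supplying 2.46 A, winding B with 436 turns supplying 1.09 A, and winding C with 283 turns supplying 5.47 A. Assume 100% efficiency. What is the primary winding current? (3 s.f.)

V_A = 240 × 406/2121 = 45.941 V; V_B = 240 × 436/2121 = 49.335 V; V_C = 240 × 283/2121 = 32.023 V.
P_out = V_A I_A + V_B I_B + V_C I_C = 45.941×2.46 + 49.335×1.09 + 32.023×5.47 = 113.01 + 53.775 + 175.16 = 341.95 W.
Ideal ⇒ P_in = P_out, so I_p = P_out/V_p = 341.95/240 = 1.42 A.

I_p ≈ 1.42 A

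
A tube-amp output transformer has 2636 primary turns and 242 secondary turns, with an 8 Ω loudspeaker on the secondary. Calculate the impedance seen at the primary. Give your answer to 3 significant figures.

Z_p = (N_p/N_s)² × Z_s = (2636/242)² × 8 = 949 Ω.

Z_p ≈ 949 Ω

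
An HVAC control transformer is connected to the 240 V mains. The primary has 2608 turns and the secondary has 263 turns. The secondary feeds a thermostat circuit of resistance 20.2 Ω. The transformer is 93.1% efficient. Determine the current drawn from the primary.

V_s = 240 × 263/2608 = 24.202 V.
I_s = V_s/R = 24.202/20.2 = 1.1981 A.
P_out = V_s I_s = 24.202 × 1.1981 = 28.998 W.
P_in = P_out/η = 28.998/0.931 = 31.147 W.
I_p = P_in/V_p = 31.147/240 = 0.130 A.

I_p ≈ 0.130 A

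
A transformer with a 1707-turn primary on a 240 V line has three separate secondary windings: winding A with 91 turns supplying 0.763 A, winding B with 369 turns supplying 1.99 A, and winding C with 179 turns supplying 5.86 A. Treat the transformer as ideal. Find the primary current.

I_p ≈ 1.09 A

V_A = 240 × 91/1707 = 12.794 V; V_B = 240 × 369/1707 = 51.880 V; V_C = 240 × 179/1707 = 25.167 V.
P_out = V_A I_A + V_B I_B + V_C I_C = 12.794×0.763 + 51.880×1.99 + 25.167×5.86 = 9.7621 + 103.24 + 147.48 = 260.48 W.
Ideal ⇒ P_in = P_out, so I_p = P_out/V_p = 260.48/240 = 1.09 A.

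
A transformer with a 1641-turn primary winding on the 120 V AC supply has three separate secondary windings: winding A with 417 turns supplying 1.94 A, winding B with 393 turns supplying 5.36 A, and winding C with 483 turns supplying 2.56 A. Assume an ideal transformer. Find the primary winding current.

I_p ≈ 2.53 A

V_A = 120 × 417/1641 = 30.494 V; V_B = 120 × 393/1641 = 28.739 V; V_C = 120 × 483/1641 = 35.320 V.
P_out = V_A I_A + V_B I_B + V_C I_C = 30.494×1.94 + 28.739×5.36 + 35.320×2.56 = 59.158 + 154.04 + 90.419 = 303.62 W.
Ideal ⇒ P_in = P_out, so I_p = P_out/V_p = 303.62/120 = 2.53 A.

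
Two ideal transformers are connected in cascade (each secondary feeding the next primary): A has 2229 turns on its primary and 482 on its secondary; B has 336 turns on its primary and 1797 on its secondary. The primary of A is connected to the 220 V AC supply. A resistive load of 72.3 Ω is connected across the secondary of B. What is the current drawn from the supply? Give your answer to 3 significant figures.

After A: V = 220.00 × 482/2229 = 47.573 V.
After B: V = 47.573 × 1797/336 = 254.43 V.
I_load = 254.43/72.3 = 3.5191 A, so P_out = 254.43 × 3.5191 = 895.36 W.
All ideal ⇒ P_in = P_out, so I_supply = 895.36/220 = 4.07 A.

I_supply ≈ 4.07 A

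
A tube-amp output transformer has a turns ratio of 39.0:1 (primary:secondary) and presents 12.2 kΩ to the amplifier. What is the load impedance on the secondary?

Z_s = Z_p/(N_p/N_s)² = 12200/39.0² = 8.02 Ω.

Z_s ≈ 8.02 Ω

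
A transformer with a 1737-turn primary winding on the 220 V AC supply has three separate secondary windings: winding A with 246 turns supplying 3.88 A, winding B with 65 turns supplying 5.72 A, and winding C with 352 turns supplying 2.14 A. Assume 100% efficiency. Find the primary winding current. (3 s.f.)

V_A = 220 × 246/1737 = 31.157 V; V_B = 220 × 65/1737 = 8.2326 V; V_C = 220 × 352/1737 = 44.583 V.
P_out = V_A I_A + V_B I_B + V_C I_C = 31.157×3.88 + 8.2326×5.72 + 44.583×2.14 = 120.89 + 47.090 + 95.407 = 263.39 W.
Ideal ⇒ P_in = P_out, so I_p = P_out/V_p = 263.39/220 = 1.20 A.

I_p ≈ 1.20 A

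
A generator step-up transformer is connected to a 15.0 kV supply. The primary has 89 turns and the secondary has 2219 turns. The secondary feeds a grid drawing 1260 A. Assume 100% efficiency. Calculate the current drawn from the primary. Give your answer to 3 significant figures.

For an ideal transformer I_p N_p = I_s N_s, so I_p = 1260 × 2219/89 = 31400 A.

I_p ≈ 31400 A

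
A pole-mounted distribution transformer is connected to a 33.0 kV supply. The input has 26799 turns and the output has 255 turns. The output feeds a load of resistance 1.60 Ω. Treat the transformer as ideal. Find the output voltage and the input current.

V_out = V_in × N_out/N_in = 33000 × 255/26799 = 314.00 V.
I_out = V_out/R = 314.00/1.60 = 196.25 A.
I_in = I_out × N_out/N_in = 196.25 × 255/26799 = 1.87 A.

V_out ≈ 314 V, I_in ≈ 1.87 A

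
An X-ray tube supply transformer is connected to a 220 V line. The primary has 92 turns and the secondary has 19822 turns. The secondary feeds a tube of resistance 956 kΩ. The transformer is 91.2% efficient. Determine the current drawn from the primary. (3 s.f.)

V_s = 220 × 19822/92 = 47400 V.
I_s = V_s/R = 47400/956000 = 0.049582 A.
P_out = V_s I_s = 47400 × 0.049582 = 2350.2 W.
P_in = P_out/η = 2350.2/0.912 = 2577.0 W.
I_p = P_in/V_p = 2577.0/220 = 11.7 A.

I_p ≈ 11.7 A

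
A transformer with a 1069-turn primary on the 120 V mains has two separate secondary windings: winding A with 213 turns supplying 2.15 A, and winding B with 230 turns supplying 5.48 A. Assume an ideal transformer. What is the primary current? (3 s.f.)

I_p ≈ 1.61 A

V_A = 120 × 213/1069 = 23.910 V; V_B = 120 × 230/1069 = 25.819 V.
P_out = V_A I_A + V_B I_B = 23.910×2.15 + 25.819×5.48 = 51.407 + 141.49 = 192.89 W.
Ideal ⇒ P_in = P_out, so I_p = P_out/V_p = 192.89/120 = 1.61 A.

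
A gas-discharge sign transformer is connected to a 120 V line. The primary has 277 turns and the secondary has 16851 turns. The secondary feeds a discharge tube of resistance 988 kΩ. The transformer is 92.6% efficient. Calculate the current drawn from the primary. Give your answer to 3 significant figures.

I_p ≈ 0.485 A

V_s = 120 × 16851/277 = 7300.1 V.
I_s = V_s/R = 7300.1/988000 = 0.0073887 A.
P_out = V_s I_s = 7300.1 × 0.0073887 = 53.938 W.
P_in = P_out/η = 53.938/0.926 = 58.249 W.
I_p = P_in/V_p = 58.249/120 = 0.485 A.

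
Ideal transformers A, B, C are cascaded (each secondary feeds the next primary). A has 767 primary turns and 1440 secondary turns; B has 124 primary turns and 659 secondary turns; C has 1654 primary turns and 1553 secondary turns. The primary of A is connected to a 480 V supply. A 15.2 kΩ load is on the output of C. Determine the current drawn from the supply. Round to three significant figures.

I_supply ≈ 2.77 A

Secondary of A: V = 480.00 × 1440/767 = 901.17 V.
Secondary of B: V = 901.17 × 659/124 = 4789.3 V.
Secondary of C: V = 4789.3 × 1553/1654 = 4496.8 V.
I_load = 4496.8/15200 = 0.29585 A, so P_out = 4496.8 × 0.29585 = 1330.4 W.
All ideal ⇒ P_in = P_out, so I_supply = 1330.4/480 = 2.77 A.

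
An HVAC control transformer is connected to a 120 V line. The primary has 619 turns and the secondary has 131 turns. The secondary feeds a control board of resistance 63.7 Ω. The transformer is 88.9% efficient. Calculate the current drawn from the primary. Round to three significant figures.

I_p ≈ 0.0949 A

V_s = 120 × 131/619 = 25.396 V.
I_s = V_s/R = 25.396/63.7 = 0.39868 A.
P_out = V_s I_s = 25.396 × 0.39868 = 10.125 W.
P_in = P_out/η = 10.125/0.889 = 11.389 W.
I_p = P_in/V_p = 11.389/120 = 0.0949 A.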